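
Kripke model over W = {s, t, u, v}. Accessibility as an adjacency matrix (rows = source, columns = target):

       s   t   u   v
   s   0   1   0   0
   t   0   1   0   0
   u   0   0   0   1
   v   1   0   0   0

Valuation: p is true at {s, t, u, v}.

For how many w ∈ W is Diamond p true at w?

s: successors {t}; p there: t:T. ✓
t: successors {t}; p there: t:T. ✓
u: successors {v}; p there: v:T. ✓
v: successors {s}; p there: s:T. ✓
Satisfying worlds: {s, t, u, v}.

4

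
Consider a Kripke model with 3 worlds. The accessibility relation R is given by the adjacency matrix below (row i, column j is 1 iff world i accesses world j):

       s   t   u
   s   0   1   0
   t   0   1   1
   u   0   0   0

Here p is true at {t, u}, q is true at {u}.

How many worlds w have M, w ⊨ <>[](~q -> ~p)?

1

s: successors {t}; [](~q -> ~p) there: t:F. ✗
t: successors {t, u}; [](~q -> ~p) there: t:F, u:T. ✓
u: no successors, so <>[](~q -> ~p) fails. ✗
Satisfying worlds: {t}.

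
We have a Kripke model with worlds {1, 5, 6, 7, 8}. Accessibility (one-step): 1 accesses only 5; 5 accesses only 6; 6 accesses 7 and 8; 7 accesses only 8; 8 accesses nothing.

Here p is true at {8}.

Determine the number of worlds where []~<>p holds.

1: successors {5}; ~<>p there: 5:T. ✓
5: successors {6}; ~<>p there: 6:F. ✗
6: successors {7, 8}; ~<>p there: 7:F, 8:T. ✗
7: successors {8}; ~<>p there: 8:T. ✓
8: no successors, so []~<>p holds vacuously. ✓
Satisfying worlds: {1, 7, 8}.

3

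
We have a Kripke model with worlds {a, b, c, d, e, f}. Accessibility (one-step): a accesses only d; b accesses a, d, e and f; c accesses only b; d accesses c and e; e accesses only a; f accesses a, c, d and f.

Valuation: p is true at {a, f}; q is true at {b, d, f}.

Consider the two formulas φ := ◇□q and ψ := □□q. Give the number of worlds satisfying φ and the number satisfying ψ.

4 and 1

For ◇□q:
a: successors {d}; □q there: d:F. ✗
b: successors {a, d, e, f}; □q there: a:T, d:F, e:F, f:F. ✓
c: successors {b}; □q there: b:F. ✗
d: successors {c, e}; □q there: c:T, e:F. ✓
e: successors {a}; □q there: a:T. ✓
f: successors {a, c, d, f}; □q there: a:T, c:T, d:F, f:F. ✓
— 4 worlds.
For □□q:
a: successors {d}; □q there: d:F. ✗
b: successors {a, d, e, f}; □q there: a:T, d:F, e:F, f:F. ✗
c: successors {b}; □q there: b:F. ✗
d: successors {c, e}; □q there: c:T, e:F. ✗
e: successors {a}; □q there: a:T. ✓
f: successors {a, c, d, f}; □q there: a:T, c:T, d:F, f:F. ✗
— 1 world.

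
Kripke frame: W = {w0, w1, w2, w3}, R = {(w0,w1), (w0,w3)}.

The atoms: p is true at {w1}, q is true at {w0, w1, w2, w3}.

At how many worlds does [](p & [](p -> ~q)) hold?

w0: successors {w1, w3}; p & [](p -> ~q) there: w1:T, w3:F. ✗
w1: no successors, so [](p & [](p -> ~q)) holds vacuously. ✓
w2: no successors, so [](p & [](p -> ~q)) holds vacuously. ✓
w3: no successors, so [](p & [](p -> ~q)) holds vacuously. ✓
Satisfying worlds: {w1, w2, w3}.

3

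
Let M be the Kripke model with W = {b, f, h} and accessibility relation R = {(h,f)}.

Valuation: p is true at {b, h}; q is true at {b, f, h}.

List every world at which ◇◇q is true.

∅

b: no successors, so ◇◇q fails. ✗
f: no successors, so ◇◇q fails. ✗
h: successors {f}; ◇q there: f:F. ✗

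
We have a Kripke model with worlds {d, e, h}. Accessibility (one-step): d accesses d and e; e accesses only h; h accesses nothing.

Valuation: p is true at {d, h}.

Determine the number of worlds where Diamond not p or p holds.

2

d: Diamond not p is T, p is T. ✓
e: Diamond not p is F, p is F. ✗
h: Diamond not p is F, p is T. ✓
Satisfying worlds: {d, h}.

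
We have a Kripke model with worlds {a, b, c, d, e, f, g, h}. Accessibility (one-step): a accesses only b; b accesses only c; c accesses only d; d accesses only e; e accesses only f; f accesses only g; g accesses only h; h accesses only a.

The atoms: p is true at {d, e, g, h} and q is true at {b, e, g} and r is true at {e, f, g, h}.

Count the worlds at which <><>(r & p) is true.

3

a: successors {b}; <>(r & p) there: b:F. ✗
b: successors {c}; <>(r & p) there: c:F. ✗
c: successors {d}; <>(r & p) there: d:T. ✓
d: successors {e}; <>(r & p) there: e:F. ✗
e: successors {f}; <>(r & p) there: f:T. ✓
f: successors {g}; <>(r & p) there: g:T. ✓
g: successors {h}; <>(r & p) there: h:F. ✗
h: successors {a}; <>(r & p) there: a:F. ✗
Satisfying worlds: {c, e, f}.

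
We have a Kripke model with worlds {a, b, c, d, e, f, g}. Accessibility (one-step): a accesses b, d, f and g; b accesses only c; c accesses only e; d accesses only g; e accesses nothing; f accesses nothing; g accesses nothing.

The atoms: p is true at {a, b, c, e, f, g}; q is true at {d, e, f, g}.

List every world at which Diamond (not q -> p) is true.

{a, b, c, d}

a: successors {b, d, f, g}; not q -> p there: b:T, d:T, f:T, g:T. ✓
b: successors {c}; not q -> p there: c:T. ✓
c: successors {e}; not q -> p there: e:T. ✓
d: successors {g}; not q -> p there: g:T. ✓
e: no successors, so Diamond (not q -> p) fails. ✗
f: no successors, so Diamond (not q -> p) fails. ✗
g: no successors, so Diamond (not q -> p) fails. ✗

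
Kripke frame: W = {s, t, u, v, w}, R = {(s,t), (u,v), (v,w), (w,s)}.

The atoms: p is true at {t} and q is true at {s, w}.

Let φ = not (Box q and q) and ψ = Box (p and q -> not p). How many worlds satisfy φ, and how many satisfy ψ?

4 and 5

For not (Box q and q):
s: Box q and q is F. ✓
t: Box q and q is F. ✓
u: Box q and q is F. ✓
v: Box q and q is F. ✓
w: Box q and q is T. ✗
— 4 worlds.
For Box (p and q -> not p):
s: successors {t}; p and q -> not p there: t:T. ✓
t: no successors, so Box (p and q -> not p) holds vacuously. ✓
u: successors {v}; p and q -> not p there: v:T. ✓
v: successors {w}; p and q -> not p there: w:T. ✓
w: successors {s}; p and q -> not p there: s:T. ✓
— 5 worlds.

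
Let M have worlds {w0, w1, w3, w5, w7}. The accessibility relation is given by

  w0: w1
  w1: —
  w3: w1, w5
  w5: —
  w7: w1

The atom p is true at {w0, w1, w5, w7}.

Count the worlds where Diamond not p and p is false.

5

w0: Diamond not p is F, p is T. ✗
w1: Diamond not p is F, p is T. ✗
w3: Diamond not p is F, p is F. ✗
w5: Diamond not p is F, p is T. ✗
w7: Diamond not p is F, p is T. ✗
Satisfying worlds: ∅.
So Diamond not p and p fails at the other 5 worlds.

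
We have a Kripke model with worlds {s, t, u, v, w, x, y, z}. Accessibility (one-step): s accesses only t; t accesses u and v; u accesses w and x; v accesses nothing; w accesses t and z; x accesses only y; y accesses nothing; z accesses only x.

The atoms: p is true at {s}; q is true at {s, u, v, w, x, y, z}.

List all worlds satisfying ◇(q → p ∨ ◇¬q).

{s, u, w}

s: successors {t}; q → p ∨ ◇¬q there: t:T. ✓
t: successors {u, v}; q → p ∨ ◇¬q there: u:F, v:F. ✗
u: successors {w, x}; q → p ∨ ◇¬q there: w:T, x:F. ✓
v: no successors, so ◇(q → p ∨ ◇¬q) fails. ✗
w: successors {t, z}; q → p ∨ ◇¬q there: t:T, z:F. ✓
x: successors {y}; q → p ∨ ◇¬q there: y:F. ✗
y: no successors, so ◇(q → p ∨ ◇¬q) fails. ✗
z: successors {x}; q → p ∨ ◇¬q there: x:F. ✗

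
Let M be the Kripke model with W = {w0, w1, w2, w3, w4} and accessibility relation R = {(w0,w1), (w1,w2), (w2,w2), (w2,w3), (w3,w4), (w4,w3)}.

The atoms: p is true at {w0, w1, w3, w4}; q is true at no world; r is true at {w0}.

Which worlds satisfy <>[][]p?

{w2, w3, w4}

w0: successors {w1}; [][]p there: w1:F. ✗
w1: successors {w2}; [][]p there: w2:F. ✗
w2: successors {w2, w3}; [][]p there: w2:F, w3:T. ✓
w3: successors {w4}; [][]p there: w4:T. ✓
w4: successors {w3}; [][]p there: w3:T. ✓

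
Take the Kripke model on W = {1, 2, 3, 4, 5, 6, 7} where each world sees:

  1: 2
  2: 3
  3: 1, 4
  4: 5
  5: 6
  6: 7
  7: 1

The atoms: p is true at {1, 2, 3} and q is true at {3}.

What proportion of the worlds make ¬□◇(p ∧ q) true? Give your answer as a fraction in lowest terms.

6/7

1: □◇(p ∧ q) is T. ✗
2: □◇(p ∧ q) is F. ✓
3: □◇(p ∧ q) is F. ✓
4: □◇(p ∧ q) is F. ✓
5: □◇(p ∧ q) is F. ✓
6: □◇(p ∧ q) is F. ✓
7: □◇(p ∧ q) is F. ✓
That's 6 of 7 worlds, so 6/7.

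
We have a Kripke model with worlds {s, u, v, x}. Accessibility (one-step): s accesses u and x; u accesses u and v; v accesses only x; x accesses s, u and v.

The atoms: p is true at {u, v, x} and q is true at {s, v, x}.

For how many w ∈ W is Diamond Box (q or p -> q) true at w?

2

s: successors {u, x}; Box (q or p -> q) there: u:F, x:F. ✗
u: successors {u, v}; Box (q or p -> q) there: u:F, v:T. ✓
v: successors {x}; Box (q or p -> q) there: x:F. ✗
x: successors {s, u, v}; Box (q or p -> q) there: s:F, u:F, v:T. ✓
Satisfying worlds: {u, x}.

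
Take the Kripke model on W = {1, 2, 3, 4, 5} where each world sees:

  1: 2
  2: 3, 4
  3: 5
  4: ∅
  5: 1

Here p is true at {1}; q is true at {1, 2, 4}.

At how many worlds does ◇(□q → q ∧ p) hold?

1: successors {2}; □q → q ∧ p there: 2:T. ✓
2: successors {3, 4}; □q → q ∧ p there: 3:T, 4:F. ✓
3: successors {5}; □q → q ∧ p there: 5:F. ✗
4: no successors, so ◇(□q → q ∧ p) fails. ✗
5: successors {1}; □q → q ∧ p there: 1:T. ✓
Satisfying worlds: {1, 2, 5}.

3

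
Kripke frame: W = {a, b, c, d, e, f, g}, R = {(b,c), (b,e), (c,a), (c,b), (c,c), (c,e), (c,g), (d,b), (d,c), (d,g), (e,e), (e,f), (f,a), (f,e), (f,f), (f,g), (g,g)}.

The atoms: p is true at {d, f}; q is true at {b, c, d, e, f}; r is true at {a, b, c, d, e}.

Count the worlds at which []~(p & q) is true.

5

a: no successors, so []~(p & q) holds vacuously. ✓
b: successors {c, e}; ~(p & q) there: c:T, e:T. ✓
c: successors {a, b, c, e, g}; ~(p & q) there: a:T, b:T, c:T, e:T, g:T. ✓
d: successors {b, c, g}; ~(p & q) there: b:T, c:T, g:T. ✓
e: successors {e, f}; ~(p & q) there: e:T, f:F. ✗
f: successors {a, e, f, g}; ~(p & q) there: a:T, e:T, f:F, g:T. ✗
g: successors {g}; ~(p & q) there: g:T. ✓
Satisfying worlds: {a, b, c, d, g}.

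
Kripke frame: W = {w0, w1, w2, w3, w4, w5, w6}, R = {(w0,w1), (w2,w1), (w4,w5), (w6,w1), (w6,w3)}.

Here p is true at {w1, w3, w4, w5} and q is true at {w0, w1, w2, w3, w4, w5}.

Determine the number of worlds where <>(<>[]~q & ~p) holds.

w0: successors {w1}; <>[]~q & ~p there: w1:F. ✗
w1: no successors, so <>(<>[]~q & ~p) fails. ✗
w2: successors {w1}; <>[]~q & ~p there: w1:F. ✗
w3: no successors, so <>(<>[]~q & ~p) fails. ✗
w4: successors {w5}; <>[]~q & ~p there: w5:F. ✗
w5: no successors, so <>(<>[]~q & ~p) fails. ✗
w6: successors {w1, w3}; <>[]~q & ~p there: w1:F, w3:F. ✗
Satisfying worlds: ∅.

0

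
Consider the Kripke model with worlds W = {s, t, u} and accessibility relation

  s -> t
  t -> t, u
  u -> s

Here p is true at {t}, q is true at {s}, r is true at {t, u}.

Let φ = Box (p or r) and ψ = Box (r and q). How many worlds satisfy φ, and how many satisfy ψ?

For Box (p or r):
s: successors {t}; p or r there: t:T. ✓
t: successors {t, u}; p or r there: t:T, u:T. ✓
u: successors {s}; p or r there: s:F. ✗
— 2 worlds.
For Box (r and q):
s: successors {t}; r and q there: t:F. ✗
t: successors {t, u}; r and q there: t:F, u:F. ✗
u: successors {s}; r and q there: s:F. ✗
— 0 worlds.

2 and 0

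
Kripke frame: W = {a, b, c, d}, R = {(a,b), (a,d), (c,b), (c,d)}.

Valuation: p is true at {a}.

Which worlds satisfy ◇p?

a: successors {b, d}; p there: b:F, d:F. ✗
b: no successors, so ◇p fails. ✗
c: successors {b, d}; p there: b:F, d:F. ✗
d: no successors, so ◇p fails. ✗

∅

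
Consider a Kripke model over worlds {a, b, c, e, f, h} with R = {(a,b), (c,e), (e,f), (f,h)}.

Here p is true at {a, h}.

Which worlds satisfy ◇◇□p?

a: successors {b}; ◇□p there: b:F. ✗
b: no successors, so ◇◇□p fails. ✗
c: successors {e}; ◇□p there: e:T. ✓
e: successors {f}; ◇□p there: f:T. ✓
f: successors {h}; ◇□p there: h:F. ✗
h: no successors, so ◇◇□p fails. ✗

{c, e}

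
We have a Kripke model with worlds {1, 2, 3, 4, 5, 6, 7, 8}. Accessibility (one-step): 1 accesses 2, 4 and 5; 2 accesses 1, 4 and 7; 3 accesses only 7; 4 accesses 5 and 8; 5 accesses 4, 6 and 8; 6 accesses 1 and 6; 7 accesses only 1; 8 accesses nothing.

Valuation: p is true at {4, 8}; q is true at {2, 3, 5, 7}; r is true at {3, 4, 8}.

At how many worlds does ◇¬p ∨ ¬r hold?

7

1: ◇¬p is T, ¬r is T. ✓
2: ◇¬p is T, ¬r is T. ✓
3: ◇¬p is T, ¬r is F. ✓
4: ◇¬p is T, ¬r is F. ✓
5: ◇¬p is T, ¬r is T. ✓
6: ◇¬p is T, ¬r is T. ✓
7: ◇¬p is T, ¬r is T. ✓
8: ◇¬p is F, ¬r is F. ✗
Satisfying worlds: {1, 2, 3, 4, 5, 6, 7}.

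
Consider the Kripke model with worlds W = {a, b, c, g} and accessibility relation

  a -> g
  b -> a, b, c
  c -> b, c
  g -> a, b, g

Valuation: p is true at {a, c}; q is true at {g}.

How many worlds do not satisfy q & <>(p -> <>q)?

3

a: q is F, <>(p -> <>q) is T. ✗
b: q is F, <>(p -> <>q) is T. ✗
c: q is F, <>(p -> <>q) is T. ✗
g: q is T, <>(p -> <>q) is T. ✓
Satisfying worlds: {g}.
So q & <>(p -> <>q) fails at the other 3 worlds.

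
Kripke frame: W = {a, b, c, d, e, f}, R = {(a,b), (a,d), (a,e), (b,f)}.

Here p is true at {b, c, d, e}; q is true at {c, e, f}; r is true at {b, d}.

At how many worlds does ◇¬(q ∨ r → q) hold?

1

a: successors {b, d, e}; ¬(q ∨ r → q) there: b:T, d:T, e:F. ✓
b: successors {f}; ¬(q ∨ r → q) there: f:F. ✗
c: no successors, so ◇¬(q ∨ r → q) fails. ✗
d: no successors, so ◇¬(q ∨ r → q) fails. ✗
e: no successors, so ◇¬(q ∨ r → q) fails. ✗
f: no successors, so ◇¬(q ∨ r → q) fails. ✗
Satisfying worlds: {a}.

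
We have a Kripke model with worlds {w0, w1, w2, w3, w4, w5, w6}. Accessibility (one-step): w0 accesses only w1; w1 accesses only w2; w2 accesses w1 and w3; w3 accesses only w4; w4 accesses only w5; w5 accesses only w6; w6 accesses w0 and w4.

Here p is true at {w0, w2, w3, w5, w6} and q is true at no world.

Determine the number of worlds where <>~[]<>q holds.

w0: successors {w1}; ~[]<>q there: w1:T. ✓
w1: successors {w2}; ~[]<>q there: w2:T. ✓
w2: successors {w1, w3}; ~[]<>q there: w1:T, w3:T. ✓
w3: successors {w4}; ~[]<>q there: w4:T. ✓
w4: successors {w5}; ~[]<>q there: w5:T. ✓
w5: successors {w6}; ~[]<>q there: w6:T. ✓
w6: successors {w0, w4}; ~[]<>q there: w0:T, w4:T. ✓
Satisfying worlds: {w0, w1, w2, w3, w4, w5, w6}.

7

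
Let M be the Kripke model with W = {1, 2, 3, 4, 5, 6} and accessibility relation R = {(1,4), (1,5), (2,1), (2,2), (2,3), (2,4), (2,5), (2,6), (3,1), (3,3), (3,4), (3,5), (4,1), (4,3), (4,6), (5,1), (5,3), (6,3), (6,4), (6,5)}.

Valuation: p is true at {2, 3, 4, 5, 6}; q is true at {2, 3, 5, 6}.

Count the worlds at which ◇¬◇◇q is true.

1: successors {4, 5}; ¬◇◇q there: 4:F, 5:F. ✗
2: successors {1, 2, 3, 4, 5, 6}; ¬◇◇q there: 1:F, 2:F, 3:F, 4:F, 5:F, 6:F. ✗
3: successors {1, 3, 4, 5}; ¬◇◇q there: 1:F, 3:F, 4:F, 5:F. ✗
4: successors {1, 3, 6}; ¬◇◇q there: 1:F, 3:F, 6:F. ✗
5: successors {1, 3}; ¬◇◇q there: 1:F, 3:F. ✗
6: successors {3, 4, 5}; ¬◇◇q there: 3:F, 4:F, 5:F. ✗
Satisfying worlds: ∅.

0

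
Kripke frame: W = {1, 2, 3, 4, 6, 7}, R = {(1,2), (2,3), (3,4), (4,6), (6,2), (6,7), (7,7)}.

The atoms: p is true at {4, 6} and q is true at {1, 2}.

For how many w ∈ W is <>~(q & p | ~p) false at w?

1: successors {2}; ~(q & p | ~p) there: 2:F. ✗
2: successors {3}; ~(q & p | ~p) there: 3:F. ✗
3: successors {4}; ~(q & p | ~p) there: 4:T. ✓
4: successors {6}; ~(q & p | ~p) there: 6:T. ✓
6: successors {2, 7}; ~(q & p | ~p) there: 2:F, 7:F. ✗
7: successors {7}; ~(q & p | ~p) there: 7:F. ✗
Satisfying worlds: {3, 4}.
So <>~(q & p | ~p) fails at the other 4 worlds.

4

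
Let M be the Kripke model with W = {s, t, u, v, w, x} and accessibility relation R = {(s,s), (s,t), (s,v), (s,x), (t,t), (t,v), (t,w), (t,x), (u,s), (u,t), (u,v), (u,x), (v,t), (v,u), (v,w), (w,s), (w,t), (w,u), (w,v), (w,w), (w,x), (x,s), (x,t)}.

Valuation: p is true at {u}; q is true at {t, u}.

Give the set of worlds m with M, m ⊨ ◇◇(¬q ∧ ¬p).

{s, t, u, v, w, x}

s: successors {s, t, v, x}; ◇(¬q ∧ ¬p) there: s:T, t:T, v:T, x:T. ✓
t: successors {t, v, w, x}; ◇(¬q ∧ ¬p) there: t:T, v:T, w:T, x:T. ✓
u: successors {s, t, v, x}; ◇(¬q ∧ ¬p) there: s:T, t:T, v:T, x:T. ✓
v: successors {t, u, w}; ◇(¬q ∧ ¬p) there: t:T, u:T, w:T. ✓
w: successors {s, t, u, v, w, x}; ◇(¬q ∧ ¬p) there: s:T, t:T, u:T, v:T, w:T, x:T. ✓
x: successors {s, t}; ◇(¬q ∧ ¬p) there: s:T, t:T. ✓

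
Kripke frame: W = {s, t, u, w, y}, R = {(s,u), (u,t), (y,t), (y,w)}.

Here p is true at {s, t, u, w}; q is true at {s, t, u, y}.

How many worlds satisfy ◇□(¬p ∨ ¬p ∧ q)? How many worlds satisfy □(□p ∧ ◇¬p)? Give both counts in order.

For ◇□(¬p ∨ ¬p ∧ q):
s: successors {u}; □(¬p ∨ ¬p ∧ q) there: u:F. ✗
t: no successors, so ◇□(¬p ∨ ¬p ∧ q) fails. ✗
u: successors {t}; □(¬p ∨ ¬p ∧ q) there: t:T. ✓
w: no successors, so ◇□(¬p ∨ ¬p ∧ q) fails. ✗
y: successors {t, w}; □(¬p ∨ ¬p ∧ q) there: t:T, w:T. ✓
— 2 worlds.
For □(□p ∧ ◇¬p):
s: successors {u}; □p ∧ ◇¬p there: u:F. ✗
t: no successors, so □(□p ∧ ◇¬p) holds vacuously. ✓
u: successors {t}; □p ∧ ◇¬p there: t:F. ✗
w: no successors, so □(□p ∧ ◇¬p) holds vacuously. ✓
y: successors {t, w}; □p ∧ ◇¬p there: t:F, w:F. ✗
— 2 worlds.

2 and 2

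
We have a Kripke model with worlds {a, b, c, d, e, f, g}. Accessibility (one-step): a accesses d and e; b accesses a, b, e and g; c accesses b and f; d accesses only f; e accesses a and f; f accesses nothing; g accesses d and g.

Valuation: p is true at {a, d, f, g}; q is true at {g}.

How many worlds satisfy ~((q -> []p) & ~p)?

4

a: (q -> []p) & ~p is F. ✓
b: (q -> []p) & ~p is T. ✗
c: (q -> []p) & ~p is T. ✗
d: (q -> []p) & ~p is F. ✓
e: (q -> []p) & ~p is T. ✗
f: (q -> []p) & ~p is F. ✓
g: (q -> []p) & ~p is F. ✓
Satisfying worlds: {a, d, f, g}.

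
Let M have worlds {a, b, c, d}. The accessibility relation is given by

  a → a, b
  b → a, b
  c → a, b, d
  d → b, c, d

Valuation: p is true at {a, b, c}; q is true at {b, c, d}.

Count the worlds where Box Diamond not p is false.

a: successors {a, b}; Diamond not p there: a:F, b:F. ✗
b: successors {a, b}; Diamond not p there: a:F, b:F. ✗
c: successors {a, b, d}; Diamond not p there: a:F, b:F, d:T. ✗
d: successors {b, c, d}; Diamond not p there: b:F, c:T, d:T. ✗
Satisfying worlds: ∅.
So Box Diamond not p fails at the other 4 worlds.

4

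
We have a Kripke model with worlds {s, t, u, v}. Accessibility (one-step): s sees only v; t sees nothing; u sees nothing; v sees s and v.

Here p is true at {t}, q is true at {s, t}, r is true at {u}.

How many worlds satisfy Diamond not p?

2

s: successors {v}; not p there: v:T. ✓
t: no successors, so Diamond not p fails. ✗
u: no successors, so Diamond not p fails. ✗
v: successors {s, v}; not p there: s:T, v:T. ✓
Satisfying worlds: {s, v}.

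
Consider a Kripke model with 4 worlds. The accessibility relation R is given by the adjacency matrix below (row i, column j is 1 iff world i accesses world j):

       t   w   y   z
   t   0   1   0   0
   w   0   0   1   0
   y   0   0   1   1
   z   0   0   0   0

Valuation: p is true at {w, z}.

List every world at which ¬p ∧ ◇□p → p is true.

{t, w, z}

t: ¬p ∧ ◇□p is F, p is F. ✓
w: ¬p ∧ ◇□p is F, p is T. ✓
y: ¬p ∧ ◇□p is T, p is F. ✗
z: ¬p ∧ ◇□p is F, p is T. ✓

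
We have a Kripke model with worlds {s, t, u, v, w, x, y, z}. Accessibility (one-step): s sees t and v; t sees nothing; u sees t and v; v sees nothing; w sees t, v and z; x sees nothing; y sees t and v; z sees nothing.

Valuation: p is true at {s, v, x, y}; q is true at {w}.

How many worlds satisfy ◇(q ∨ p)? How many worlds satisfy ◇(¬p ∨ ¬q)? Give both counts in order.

4 and 4

For ◇(q ∨ p):
s: successors {t, v}; q ∨ p there: t:F, v:T. ✓
t: no successors, so ◇(q ∨ p) fails. ✗
u: successors {t, v}; q ∨ p there: t:F, v:T. ✓
v: no successors, so ◇(q ∨ p) fails. ✗
w: successors {t, v, z}; q ∨ p there: t:F, v:T, z:F. ✓
x: no successors, so ◇(q ∨ p) fails. ✗
y: successors {t, v}; q ∨ p there: t:F, v:T. ✓
z: no successors, so ◇(q ∨ p) fails. ✗
— 4 worlds.
For ◇(¬p ∨ ¬q):
s: successors {t, v}; ¬p ∨ ¬q there: t:T, v:T. ✓
t: no successors, so ◇(¬p ∨ ¬q) fails. ✗
u: successors {t, v}; ¬p ∨ ¬q there: t:T, v:T. ✓
v: no successors, so ◇(¬p ∨ ¬q) fails. ✗
w: successors {t, v, z}; ¬p ∨ ¬q there: t:T, v:T, z:T. ✓
x: no successors, so ◇(¬p ∨ ¬q) fails. ✗
y: successors {t, v}; ¬p ∨ ¬q there: t:T, v:T. ✓
z: no successors, so ◇(¬p ∨ ¬q) fails. ✗
— 4 worlds.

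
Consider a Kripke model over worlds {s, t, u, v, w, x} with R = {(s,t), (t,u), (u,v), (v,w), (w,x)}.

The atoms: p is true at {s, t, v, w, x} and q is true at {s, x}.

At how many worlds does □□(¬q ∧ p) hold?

4

s: successors {t}; □(¬q ∧ p) there: t:F. ✗
t: successors {u}; □(¬q ∧ p) there: u:T. ✓
u: successors {v}; □(¬q ∧ p) there: v:T. ✓
v: successors {w}; □(¬q ∧ p) there: w:F. ✗
w: successors {x}; □(¬q ∧ p) there: x:T. ✓
x: no successors, so □□(¬q ∧ p) holds vacuously. ✓
Satisfying worlds: {t, u, w, x}.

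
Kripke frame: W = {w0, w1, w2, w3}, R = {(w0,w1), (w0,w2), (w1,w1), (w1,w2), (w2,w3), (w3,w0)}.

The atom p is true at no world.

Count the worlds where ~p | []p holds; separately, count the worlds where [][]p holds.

For ~p | []p:
w0: ~p is T, []p is F. ✓
w1: ~p is T, []p is F. ✓
w2: ~p is T, []p is F. ✓
w3: ~p is T, []p is F. ✓
— 4 worlds.
For [][]p:
w0: successors {w1, w2}; []p there: w1:F, w2:F. ✗
w1: successors {w1, w2}; []p there: w1:F, w2:F. ✗
w2: successors {w3}; []p there: w3:F. ✗
w3: successors {w0}; []p there: w0:F. ✗
— 0 worlds.

4 and 0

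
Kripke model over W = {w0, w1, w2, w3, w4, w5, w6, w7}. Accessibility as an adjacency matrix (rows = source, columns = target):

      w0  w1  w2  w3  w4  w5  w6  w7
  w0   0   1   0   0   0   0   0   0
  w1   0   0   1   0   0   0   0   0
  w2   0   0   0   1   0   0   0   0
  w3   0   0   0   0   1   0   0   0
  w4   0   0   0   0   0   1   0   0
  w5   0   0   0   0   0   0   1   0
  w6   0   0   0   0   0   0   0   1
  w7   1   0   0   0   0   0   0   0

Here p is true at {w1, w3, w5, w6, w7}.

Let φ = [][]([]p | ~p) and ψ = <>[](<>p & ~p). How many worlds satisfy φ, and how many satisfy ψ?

5 and 3

For [][]([]p | ~p):
w0: successors {w1}; []([]p | ~p) there: w1:T. ✓
w1: successors {w2}; []([]p | ~p) there: w2:F. ✗
w2: successors {w3}; []([]p | ~p) there: w3:T. ✓
w3: successors {w4}; []([]p | ~p) there: w4:T. ✓
w4: successors {w5}; []([]p | ~p) there: w5:T. ✓
w5: successors {w6}; []([]p | ~p) there: w6:F. ✗
w6: successors {w7}; []([]p | ~p) there: w7:T. ✓
w7: successors {w0}; []([]p | ~p) there: w0:F. ✗
— 5 worlds.
For <>[](<>p & ~p):
w0: successors {w1}; [](<>p & ~p) there: w1:T. ✓
w1: successors {w2}; [](<>p & ~p) there: w2:F. ✗
w2: successors {w3}; [](<>p & ~p) there: w3:T. ✓
w3: successors {w4}; [](<>p & ~p) there: w4:F. ✗
w4: successors {w5}; [](<>p & ~p) there: w5:F. ✗
w5: successors {w6}; [](<>p & ~p) there: w6:F. ✗
w6: successors {w7}; [](<>p & ~p) there: w7:T. ✓
w7: successors {w0}; [](<>p & ~p) there: w0:F. ✗
— 3 worlds.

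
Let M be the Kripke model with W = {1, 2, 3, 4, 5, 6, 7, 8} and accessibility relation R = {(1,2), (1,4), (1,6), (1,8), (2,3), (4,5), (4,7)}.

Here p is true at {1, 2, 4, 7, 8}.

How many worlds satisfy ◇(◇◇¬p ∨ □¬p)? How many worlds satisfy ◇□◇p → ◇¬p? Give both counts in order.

For ◇(◇◇¬p ∨ □¬p):
1: successors {2, 4, 6, 8}; ◇◇¬p ∨ □¬p there: 2:T, 4:F, 6:T, 8:T. ✓
2: successors {3}; ◇◇¬p ∨ □¬p there: 3:T. ✓
3: no successors, so ◇(◇◇¬p ∨ □¬p) fails. ✗
4: successors {5, 7}; ◇◇¬p ∨ □¬p there: 5:T, 7:T. ✓
5: no successors, so ◇(◇◇¬p ∨ □¬p) fails. ✗
6: no successors, so ◇(◇◇¬p ∨ □¬p) fails. ✗
7: no successors, so ◇(◇◇¬p ∨ □¬p) fails. ✗
8: no successors, so ◇(◇◇¬p ∨ □¬p) fails. ✗
— 3 worlds.
For ◇□◇p → ◇¬p:
1: ◇□◇p is T, ◇¬p is T. ✓
2: ◇□◇p is T, ◇¬p is T. ✓
3: ◇□◇p is F, ◇¬p is F. ✓
4: ◇□◇p is T, ◇¬p is T. ✓
5: ◇□◇p is F, ◇¬p is F. ✓
6: ◇□◇p is F, ◇¬p is F. ✓
7: ◇□◇p is F, ◇¬p is F. ✓
8: ◇□◇p is F, ◇¬p is F. ✓
— 8 worlds.

3 and 8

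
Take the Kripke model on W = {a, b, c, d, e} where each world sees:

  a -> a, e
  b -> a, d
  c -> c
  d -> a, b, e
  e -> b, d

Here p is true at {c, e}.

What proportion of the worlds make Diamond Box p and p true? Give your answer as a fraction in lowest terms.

1/5

a: Diamond Box p is F, p is F. ✗
b: Diamond Box p is F, p is F. ✗
c: Diamond Box p is T, p is T. ✓
d: Diamond Box p is F, p is F. ✗
e: Diamond Box p is F, p is T. ✗
That's 1 of 5 worlds, so 1/5.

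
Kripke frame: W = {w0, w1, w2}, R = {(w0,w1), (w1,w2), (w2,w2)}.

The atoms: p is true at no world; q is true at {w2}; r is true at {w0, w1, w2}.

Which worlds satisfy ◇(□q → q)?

w0: successors {w1}; □q → q there: w1:F. ✗
w1: successors {w2}; □q → q there: w2:T. ✓
w2: successors {w2}; □q → q there: w2:T. ✓

{w1, w2}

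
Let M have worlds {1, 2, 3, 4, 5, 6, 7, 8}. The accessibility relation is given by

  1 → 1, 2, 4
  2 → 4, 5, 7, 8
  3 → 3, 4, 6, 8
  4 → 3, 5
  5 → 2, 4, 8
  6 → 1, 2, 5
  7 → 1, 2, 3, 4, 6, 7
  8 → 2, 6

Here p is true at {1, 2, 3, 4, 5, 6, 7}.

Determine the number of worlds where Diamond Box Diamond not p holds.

1: successors {1, 2, 4}; Box Diamond not p there: 1:F, 2:F, 4:T. ✓
2: successors {4, 5, 7, 8}; Box Diamond not p there: 4:T, 5:F, 7:F, 8:F. ✓
3: successors {3, 4, 6, 8}; Box Diamond not p there: 3:F, 4:T, 6:F, 8:F. ✓
4: successors {3, 5}; Box Diamond not p there: 3:F, 5:F. ✗
5: successors {2, 4, 8}; Box Diamond not p there: 2:F, 4:T, 8:F. ✓
6: successors {1, 2, 5}; Box Diamond not p there: 1:F, 2:F, 5:F. ✗
7: successors {1, 2, 3, 4, 6, 7}; Box Diamond not p there: 1:F, 2:F, 3:F, 4:T, 6:F, 7:F. ✓
8: successors {2, 6}; Box Diamond not p there: 2:F, 6:F. ✗
Satisfying worlds: {1, 2, 3, 5, 7}.

5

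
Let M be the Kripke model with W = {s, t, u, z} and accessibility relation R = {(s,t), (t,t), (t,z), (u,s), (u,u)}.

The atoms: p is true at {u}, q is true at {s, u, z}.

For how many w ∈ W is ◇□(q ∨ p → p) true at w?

2

s: successors {t}; □(q ∨ p → p) there: t:F. ✗
t: successors {t, z}; □(q ∨ p → p) there: t:F, z:T. ✓
u: successors {s, u}; □(q ∨ p → p) there: s:T, u:F. ✓
z: no successors, so ◇□(q ∨ p → p) fails. ✗
Satisfying worlds: {t, u}.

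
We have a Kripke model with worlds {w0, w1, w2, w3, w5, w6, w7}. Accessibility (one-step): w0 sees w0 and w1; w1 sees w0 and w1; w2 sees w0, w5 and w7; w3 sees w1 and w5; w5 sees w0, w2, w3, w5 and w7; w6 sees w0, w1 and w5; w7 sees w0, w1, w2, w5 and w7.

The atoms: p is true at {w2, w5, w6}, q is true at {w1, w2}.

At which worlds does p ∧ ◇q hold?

{w5, w6}

w0: p is F, ◇q is T. ✗
w1: p is F, ◇q is T. ✗
w2: p is T, ◇q is F. ✗
w3: p is F, ◇q is T. ✗
w5: p is T, ◇q is T. ✓
w6: p is T, ◇q is T. ✓
w7: p is F, ◇q is T. ✗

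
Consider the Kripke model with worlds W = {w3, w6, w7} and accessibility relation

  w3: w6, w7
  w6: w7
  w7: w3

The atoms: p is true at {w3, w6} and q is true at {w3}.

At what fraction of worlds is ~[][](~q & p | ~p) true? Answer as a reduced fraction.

2/3

w3: [][](~q & p | ~p) is F. ✓
w6: [][](~q & p | ~p) is F. ✓
w7: [][](~q & p | ~p) is T. ✗
That's 2 of 3 worlds, so 2/3.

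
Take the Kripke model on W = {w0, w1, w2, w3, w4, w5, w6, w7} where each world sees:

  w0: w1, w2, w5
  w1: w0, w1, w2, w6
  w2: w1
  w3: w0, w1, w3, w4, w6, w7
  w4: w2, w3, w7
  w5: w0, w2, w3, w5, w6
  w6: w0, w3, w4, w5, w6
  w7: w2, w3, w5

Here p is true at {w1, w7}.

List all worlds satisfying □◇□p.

{w2}

w0: successors {w1, w2, w5}; ◇□p there: w1:T, w2:F, w5:T. ✗
w1: successors {w0, w1, w2, w6}; ◇□p there: w0:T, w1:T, w2:F, w6:F. ✗
w2: successors {w1}; ◇□p there: w1:T. ✓
w3: successors {w0, w1, w3, w4, w6, w7}; ◇□p there: w0:T, w1:T, w3:F, w4:T, w6:F, w7:T. ✗
w4: successors {w2, w3, w7}; ◇□p there: w2:F, w3:F, w7:T. ✗
w5: successors {w0, w2, w3, w5, w6}; ◇□p there: w0:T, w2:F, w3:F, w5:T, w6:F. ✗
w6: successors {w0, w3, w4, w5, w6}; ◇□p there: w0:T, w3:F, w4:T, w5:T, w6:F. ✗
w7: successors {w2, w3, w5}; ◇□p there: w2:F, w3:F, w5:T. ✗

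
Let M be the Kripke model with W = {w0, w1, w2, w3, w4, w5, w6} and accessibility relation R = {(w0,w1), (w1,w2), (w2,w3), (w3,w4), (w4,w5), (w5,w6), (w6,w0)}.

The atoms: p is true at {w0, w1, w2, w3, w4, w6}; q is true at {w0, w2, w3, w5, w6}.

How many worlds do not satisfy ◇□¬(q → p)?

6

w0: successors {w1}; □¬(q → p) there: w1:F. ✗
w1: successors {w2}; □¬(q → p) there: w2:F. ✗
w2: successors {w3}; □¬(q → p) there: w3:F. ✗
w3: successors {w4}; □¬(q → p) there: w4:T. ✓
w4: successors {w5}; □¬(q → p) there: w5:F. ✗
w5: successors {w6}; □¬(q → p) there: w6:F. ✗
w6: successors {w0}; □¬(q → p) there: w0:F. ✗
Satisfying worlds: {w3}.
So ◇□¬(q → p) fails at the other 6 worlds.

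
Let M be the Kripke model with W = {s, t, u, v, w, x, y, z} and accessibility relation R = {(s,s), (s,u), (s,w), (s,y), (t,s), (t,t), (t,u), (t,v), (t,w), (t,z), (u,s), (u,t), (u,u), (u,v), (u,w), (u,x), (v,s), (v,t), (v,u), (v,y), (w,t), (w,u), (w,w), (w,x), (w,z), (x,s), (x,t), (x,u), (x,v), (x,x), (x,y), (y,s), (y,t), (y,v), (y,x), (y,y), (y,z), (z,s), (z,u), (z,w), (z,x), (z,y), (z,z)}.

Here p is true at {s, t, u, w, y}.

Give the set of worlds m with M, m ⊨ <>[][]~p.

∅

s: successors {s, u, w, y}; [][]~p there: s:F, u:F, w:F, y:F. ✗
t: successors {s, t, u, v, w, z}; [][]~p there: s:F, t:F, u:F, v:F, w:F, z:F. ✗
u: successors {s, t, u, v, w, x}; [][]~p there: s:F, t:F, u:F, v:F, w:F, x:F. ✗
v: successors {s, t, u, y}; [][]~p there: s:F, t:F, u:F, y:F. ✗
w: successors {t, u, w, x, z}; [][]~p there: t:F, u:F, w:F, x:F, z:F. ✗
x: successors {s, t, u, v, x, y}; [][]~p there: s:F, t:F, u:F, v:F, x:F, y:F. ✗
y: successors {s, t, v, x, y, z}; [][]~p there: s:F, t:F, v:F, x:F, y:F, z:F. ✗
z: successors {s, u, w, x, y, z}; [][]~p there: s:F, u:F, w:F, x:F, y:F, z:F. ✗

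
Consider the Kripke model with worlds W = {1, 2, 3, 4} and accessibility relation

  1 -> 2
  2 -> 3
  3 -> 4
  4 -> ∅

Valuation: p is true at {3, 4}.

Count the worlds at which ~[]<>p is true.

1

1: []<>p is T. ✗
2: []<>p is T. ✗
3: []<>p is F. ✓
4: []<>p is T. ✗
Satisfying worlds: {3}.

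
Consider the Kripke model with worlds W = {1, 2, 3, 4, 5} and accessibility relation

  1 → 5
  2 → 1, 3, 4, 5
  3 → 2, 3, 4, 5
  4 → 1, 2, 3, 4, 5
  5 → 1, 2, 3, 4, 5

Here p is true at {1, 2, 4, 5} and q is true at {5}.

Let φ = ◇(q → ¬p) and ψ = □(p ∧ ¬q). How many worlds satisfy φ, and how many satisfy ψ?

4 and 0

For ◇(q → ¬p):
1: successors {5}; q → ¬p there: 5:F. ✗
2: successors {1, 3, 4, 5}; q → ¬p there: 1:T, 3:T, 4:T, 5:F. ✓
3: successors {2, 3, 4, 5}; q → ¬p there: 2:T, 3:T, 4:T, 5:F. ✓
4: successors {1, 2, 3, 4, 5}; q → ¬p there: 1:T, 2:T, 3:T, 4:T, 5:F. ✓
5: successors {1, 2, 3, 4, 5}; q → ¬p there: 1:T, 2:T, 3:T, 4:T, 5:F. ✓
— 4 worlds.
For □(p ∧ ¬q):
1: successors {5}; p ∧ ¬q there: 5:F. ✗
2: successors {1, 3, 4, 5}; p ∧ ¬q there: 1:T, 3:F, 4:T, 5:F. ✗
3: successors {2, 3, 4, 5}; p ∧ ¬q there: 2:T, 3:F, 4:T, 5:F. ✗
4: successors {1, 2, 3, 4, 5}; p ∧ ¬q there: 1:T, 2:T, 3:F, 4:T, 5:F. ✗
5: successors {1, 2, 3, 4, 5}; p ∧ ¬q there: 1:T, 2:T, 3:F, 4:T, 5:F. ✗
— 0 worlds.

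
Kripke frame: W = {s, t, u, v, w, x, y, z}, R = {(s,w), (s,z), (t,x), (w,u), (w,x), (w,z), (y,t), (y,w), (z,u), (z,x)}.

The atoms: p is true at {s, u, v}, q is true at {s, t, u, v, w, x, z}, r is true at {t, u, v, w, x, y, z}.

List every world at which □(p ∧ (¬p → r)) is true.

{u, v, x}

s: successors {w, z}; p ∧ (¬p → r) there: w:F, z:F. ✗
t: successors {x}; p ∧ (¬p → r) there: x:F. ✗
u: no successors, so □(p ∧ (¬p → r)) holds vacuously. ✓
v: no successors, so □(p ∧ (¬p → r)) holds vacuously. ✓
w: successors {u, x, z}; p ∧ (¬p → r) there: u:T, x:F, z:F. ✗
x: no successors, so □(p ∧ (¬p → r)) holds vacuously. ✓
y: successors {t, w}; p ∧ (¬p → r) there: t:F, w:F. ✗
z: successors {u, x}; p ∧ (¬p → r) there: u:T, x:F. ✗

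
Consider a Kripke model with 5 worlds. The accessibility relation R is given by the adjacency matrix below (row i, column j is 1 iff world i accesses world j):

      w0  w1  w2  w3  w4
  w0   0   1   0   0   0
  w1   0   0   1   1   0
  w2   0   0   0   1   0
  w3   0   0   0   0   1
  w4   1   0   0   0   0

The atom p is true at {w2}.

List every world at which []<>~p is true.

{w0, w1, w2, w3, w4}

w0: successors {w1}; <>~p there: w1:T. ✓
w1: successors {w2, w3}; <>~p there: w2:T, w3:T. ✓
w2: successors {w3}; <>~p there: w3:T. ✓
w3: successors {w4}; <>~p there: w4:T. ✓
w4: successors {w0}; <>~p there: w0:T. ✓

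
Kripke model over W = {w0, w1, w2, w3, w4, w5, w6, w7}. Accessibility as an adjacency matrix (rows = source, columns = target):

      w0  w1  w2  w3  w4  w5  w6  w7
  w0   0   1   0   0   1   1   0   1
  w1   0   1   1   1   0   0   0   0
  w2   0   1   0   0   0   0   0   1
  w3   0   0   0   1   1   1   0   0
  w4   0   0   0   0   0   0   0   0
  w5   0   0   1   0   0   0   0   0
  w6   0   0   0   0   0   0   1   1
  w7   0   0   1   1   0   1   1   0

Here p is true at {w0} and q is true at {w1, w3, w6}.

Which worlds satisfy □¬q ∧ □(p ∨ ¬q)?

{w4, w5}

w0: □¬q is F, □(p ∨ ¬q) is F. ✗
w1: □¬q is F, □(p ∨ ¬q) is F. ✗
w2: □¬q is F, □(p ∨ ¬q) is F. ✗
w3: □¬q is F, □(p ∨ ¬q) is F. ✗
w4: □¬q is T, □(p ∨ ¬q) is T. ✓
w5: □¬q is T, □(p ∨ ¬q) is T. ✓
w6: □¬q is F, □(p ∨ ¬q) is F. ✗
w7: □¬q is F, □(p ∨ ¬q) is F. ✗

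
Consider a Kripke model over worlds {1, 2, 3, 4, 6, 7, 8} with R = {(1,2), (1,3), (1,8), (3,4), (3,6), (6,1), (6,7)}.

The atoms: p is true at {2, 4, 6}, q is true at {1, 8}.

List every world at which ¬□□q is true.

{1, 3, 6}

1: □□q is F. ✓
2: □□q is T. ✗
3: □□q is F. ✓
4: □□q is T. ✗
6: □□q is F. ✓
7: □□q is T. ✗
8: □□q is T. ✗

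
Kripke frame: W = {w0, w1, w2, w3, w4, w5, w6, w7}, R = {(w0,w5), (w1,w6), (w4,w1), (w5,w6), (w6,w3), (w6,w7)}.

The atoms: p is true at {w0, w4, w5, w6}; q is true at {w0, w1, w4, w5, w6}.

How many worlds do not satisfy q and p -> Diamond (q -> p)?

w0: q and p is T, Diamond (q -> p) is T. ✓
w1: q and p is F, Diamond (q -> p) is T. ✓
w2: q and p is F, Diamond (q -> p) is F. ✓
w3: q and p is F, Diamond (q -> p) is F. ✓
w4: q and p is T, Diamond (q -> p) is F. ✗
w5: q and p is T, Diamond (q -> p) is T. ✓
w6: q and p is T, Diamond (q -> p) is T. ✓
w7: q and p is F, Diamond (q -> p) is F. ✓
Satisfying worlds: {w0, w1, w2, w3, w5, w6, w7}.
So q and p -> Diamond (q -> p) fails at the other 1 world.

1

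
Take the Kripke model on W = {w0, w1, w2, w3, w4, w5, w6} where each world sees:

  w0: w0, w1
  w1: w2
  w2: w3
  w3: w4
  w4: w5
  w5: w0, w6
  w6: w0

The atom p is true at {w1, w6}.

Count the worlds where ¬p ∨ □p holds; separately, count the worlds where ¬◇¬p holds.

5 and 0

For ¬p ∨ □p:
w0: ¬p is T, □p is F. ✓
w1: ¬p is F, □p is F. ✗
w2: ¬p is T, □p is F. ✓
w3: ¬p is T, □p is F. ✓
w4: ¬p is T, □p is F. ✓
w5: ¬p is T, □p is F. ✓
w6: ¬p is F, □p is F. ✗
— 5 worlds.
For ¬◇¬p:
w0: ◇¬p is T. ✗
w1: ◇¬p is T. ✗
w2: ◇¬p is T. ✗
w3: ◇¬p is T. ✗
w4: ◇¬p is T. ✗
w5: ◇¬p is T. ✗
w6: ◇¬p is T. ✗
— 0 worlds.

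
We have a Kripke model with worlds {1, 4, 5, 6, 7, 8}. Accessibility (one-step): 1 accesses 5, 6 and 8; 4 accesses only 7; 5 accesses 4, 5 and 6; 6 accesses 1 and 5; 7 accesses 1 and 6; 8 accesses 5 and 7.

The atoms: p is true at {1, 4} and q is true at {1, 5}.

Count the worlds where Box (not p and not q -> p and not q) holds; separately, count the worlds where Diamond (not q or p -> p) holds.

For Box (not p and not q -> p and not q):
1: successors {5, 6, 8}; not p and not q -> p and not q there: 5:T, 6:F, 8:F. ✗
4: successors {7}; not p and not q -> p and not q there: 7:F. ✗
5: successors {4, 5, 6}; not p and not q -> p and not q there: 4:T, 5:T, 6:F. ✗
6: successors {1, 5}; not p and not q -> p and not q there: 1:T, 5:T. ✓
7: successors {1, 6}; not p and not q -> p and not q there: 1:T, 6:F. ✗
8: successors {5, 7}; not p and not q -> p and not q there: 5:T, 7:F. ✗
— 1 world.
For Diamond (not q or p -> p):
1: successors {5, 6, 8}; not q or p -> p there: 5:T, 6:F, 8:F. ✓
4: successors {7}; not q or p -> p there: 7:F. ✗
5: successors {4, 5, 6}; not q or p -> p there: 4:T, 5:T, 6:F. ✓
6: successors {1, 5}; not q or p -> p there: 1:T, 5:T. ✓
7: successors {1, 6}; not q or p -> p there: 1:T, 6:F. ✓
8: successors {5, 7}; not q or p -> p there: 5:T, 7:F. ✓
— 5 worlds.

1 and 5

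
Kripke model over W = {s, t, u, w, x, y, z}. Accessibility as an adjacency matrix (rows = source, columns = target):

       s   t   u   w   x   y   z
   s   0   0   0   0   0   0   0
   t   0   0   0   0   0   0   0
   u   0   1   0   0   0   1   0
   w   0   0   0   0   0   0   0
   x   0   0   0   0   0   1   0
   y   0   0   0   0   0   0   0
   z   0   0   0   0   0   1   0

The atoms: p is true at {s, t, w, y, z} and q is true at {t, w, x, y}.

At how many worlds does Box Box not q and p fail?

2

s: Box Box not q is T, p is T. ✓
t: Box Box not q is T, p is T. ✓
u: Box Box not q is T, p is F. ✗
w: Box Box not q is T, p is T. ✓
x: Box Box not q is T, p is F. ✗
y: Box Box not q is T, p is T. ✓
z: Box Box not q is T, p is T. ✓
Satisfying worlds: {s, t, w, y, z}.
So Box Box not q and p fails at the other 2 worlds.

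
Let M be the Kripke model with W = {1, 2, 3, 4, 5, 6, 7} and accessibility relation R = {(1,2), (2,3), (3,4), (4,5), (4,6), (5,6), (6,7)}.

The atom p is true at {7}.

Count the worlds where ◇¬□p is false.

1: successors {2}; ¬□p there: 2:T. ✓
2: successors {3}; ¬□p there: 3:T. ✓
3: successors {4}; ¬□p there: 4:T. ✓
4: successors {5, 6}; ¬□p there: 5:T, 6:F. ✓
5: successors {6}; ¬□p there: 6:F. ✗
6: successors {7}; ¬□p there: 7:F. ✗
7: no successors, so ◇¬□p fails. ✗
Satisfying worlds: {1, 2, 3, 4}.
So ◇¬□p fails at the other 3 worlds.

3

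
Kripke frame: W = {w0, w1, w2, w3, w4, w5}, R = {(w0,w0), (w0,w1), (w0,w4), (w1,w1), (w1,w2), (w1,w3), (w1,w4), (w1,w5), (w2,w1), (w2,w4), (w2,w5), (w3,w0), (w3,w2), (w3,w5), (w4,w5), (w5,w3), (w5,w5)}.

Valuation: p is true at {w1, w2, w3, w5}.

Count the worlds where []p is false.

w0: successors {w0, w1, w4}; p there: w0:F, w1:T, w4:F. ✗
w1: successors {w1, w2, w3, w4, w5}; p there: w1:T, w2:T, w3:T, w4:F, w5:T. ✗
w2: successors {w1, w4, w5}; p there: w1:T, w4:F, w5:T. ✗
w3: successors {w0, w2, w5}; p there: w0:F, w2:T, w5:T. ✗
w4: successors {w5}; p there: w5:T. ✓
w5: successors {w3, w5}; p there: w3:T, w5:T. ✓
Satisfying worlds: {w4, w5}.
So []p fails at the other 4 worlds.

4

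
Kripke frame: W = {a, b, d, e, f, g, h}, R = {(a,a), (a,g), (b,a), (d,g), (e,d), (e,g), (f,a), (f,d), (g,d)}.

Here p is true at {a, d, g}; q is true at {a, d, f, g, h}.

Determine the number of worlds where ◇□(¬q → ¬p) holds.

6

a: successors {a, g}; □(¬q → ¬p) there: a:T, g:T. ✓
b: successors {a}; □(¬q → ¬p) there: a:T. ✓
d: successors {g}; □(¬q → ¬p) there: g:T. ✓
e: successors {d, g}; □(¬q → ¬p) there: d:T, g:T. ✓
f: successors {a, d}; □(¬q → ¬p) there: a:T, d:T. ✓
g: successors {d}; □(¬q → ¬p) there: d:T. ✓
h: no successors, so ◇□(¬q → ¬p) fails. ✗
Satisfying worlds: {a, b, d, e, f, g}.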